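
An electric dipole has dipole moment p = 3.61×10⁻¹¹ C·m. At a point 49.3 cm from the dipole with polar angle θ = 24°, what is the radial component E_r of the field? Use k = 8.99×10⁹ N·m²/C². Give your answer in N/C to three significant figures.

E_r ≈ 4.95 N/C

For a dipole, E_r = (2kp cosθ)/r³.
kp/r³ = (8.99×10⁹)(3.61×10⁻¹¹)/(0.493)³ = 2.708 N/C.
E_r = 2·2.708·cos24° = 4.949 N/C.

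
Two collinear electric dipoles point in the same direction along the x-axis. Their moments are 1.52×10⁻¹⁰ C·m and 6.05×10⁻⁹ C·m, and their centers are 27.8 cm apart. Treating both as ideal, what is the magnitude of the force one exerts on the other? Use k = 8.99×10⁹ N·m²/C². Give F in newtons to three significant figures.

On-axis field of dipole 1 at distance r: E = 2kp₁/r³. Force on dipole 2 is F = p₂·dE/dr (gradient along axis).
dE/dr = −6kp₁/r⁴, so |F| = 6kp₁p₂/r⁴ (attractive for aligned moments).
F = 6(8.99×10⁹)(1.52×10⁻¹⁰)(6.05×10⁻⁹)/(0.278)⁴ = 8.305×10⁻⁶ N.

F ≈ 8.30×10⁻⁶ N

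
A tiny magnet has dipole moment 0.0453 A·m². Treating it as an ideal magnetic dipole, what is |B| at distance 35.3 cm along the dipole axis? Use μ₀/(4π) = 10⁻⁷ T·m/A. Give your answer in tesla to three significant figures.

On axis B = (μ₀/4π)·2m/r³.
B = 2·(10⁻⁷)·(0.0453) / (0.353)³ = 2.060×10⁻⁷ T.

B ≈ 2.06×10⁻⁷ T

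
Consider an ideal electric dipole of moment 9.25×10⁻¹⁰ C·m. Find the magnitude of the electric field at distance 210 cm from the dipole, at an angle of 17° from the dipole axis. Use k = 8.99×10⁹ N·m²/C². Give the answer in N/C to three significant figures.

At angle θ the dipole field magnitude is E = (kp/r³)·√(1 + 3cos²θ).
kp/r³ = (8.99×10⁹)(9.25×10⁻¹⁰) / (2.10)³ = 0.8979 N/C.
√(1 + 3cos²17°) = √(1 + 3·0.9145) = √3.7436 ≈ 1.9348.
E ≈ 0.8979 × 1.935 = 1.737 N/C.

E ≈ 1.74 N/C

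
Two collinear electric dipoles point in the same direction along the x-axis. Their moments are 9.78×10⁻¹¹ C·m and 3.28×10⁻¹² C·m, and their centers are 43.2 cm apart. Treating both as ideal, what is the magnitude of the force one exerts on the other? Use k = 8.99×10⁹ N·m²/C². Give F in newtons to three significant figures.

F ≈ 4.97×10⁻¹⁰ N

On-axis field of dipole 1 at distance r: E = 2kp₁/r³. Force on dipole 2 is F = p₂·dE/dr (gradient along axis).
dE/dr = −6kp₁/r⁴, so |F| = 6kp₁p₂/r⁴ (attractive for aligned moments).
F = 6(8.99×10⁹)(9.78×10⁻¹¹)(3.28×10⁻¹²)/(0.432)⁴ = 4.968×10⁻¹⁰ N.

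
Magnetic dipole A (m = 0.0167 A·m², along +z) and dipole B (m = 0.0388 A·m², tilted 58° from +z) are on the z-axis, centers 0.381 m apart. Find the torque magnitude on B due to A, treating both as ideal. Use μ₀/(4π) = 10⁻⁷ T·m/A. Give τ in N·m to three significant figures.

τ ≈ 1.99×10⁻⁹ N·m

Dipole B is on the axis of dipole A, so B₁ there is axial: B₁ = (μ₀/4π)·2m₁/r³ along +z.
B₁ = 2(10⁻⁷)(0.0167)/(0.381)³ = 6.039×10⁻⁸ T.
τ = m₂ B₁ sinθ.
τ = (0.0388)(6.039×10⁻⁸)·sin58° = 1.987×10⁻⁹ N·m.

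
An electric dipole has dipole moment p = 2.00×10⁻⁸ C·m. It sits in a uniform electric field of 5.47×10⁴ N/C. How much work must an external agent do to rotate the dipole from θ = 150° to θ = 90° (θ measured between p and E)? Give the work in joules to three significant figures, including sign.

W_ext = ΔU = U(θ₂) − U(θ₁) = −pE cosθ₂ − (−pE cosθ₁) = pE(cosθ₁ − cosθ₂).
W = (2.00×10⁻⁸)(5.47×10⁴)·(cos150° − cos90°) = (0.001094)·(-0.8660) = -9.474×10⁻⁴ J.

W ≈ -9.47×10⁻⁴ J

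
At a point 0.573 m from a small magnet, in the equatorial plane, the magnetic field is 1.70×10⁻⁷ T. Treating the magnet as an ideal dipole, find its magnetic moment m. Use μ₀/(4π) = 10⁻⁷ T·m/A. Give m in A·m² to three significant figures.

In the equatorial plane B = (μ₀/4π)·m/r³, so m = Br³·4π/(μ₀).
m = (1.70×10⁻⁷)·(0.573)³ / (10⁻⁷) = 0.3198 A·m².

m ≈ 0.320 A·m²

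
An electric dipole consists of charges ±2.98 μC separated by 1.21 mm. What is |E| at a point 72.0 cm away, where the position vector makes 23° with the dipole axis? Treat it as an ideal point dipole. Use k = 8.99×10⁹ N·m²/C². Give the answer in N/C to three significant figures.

E ≈ 163 N/C

Dipole moment p = qd = (2.98×10⁻⁶ C)(0.00121 m) = 3.606×10⁻⁹ C·m.
At angle θ the dipole field magnitude is E = (kp/r³)·√(1 + 3cos²θ).
kp/r³ = (8.99×10⁹)(3.606×10⁻⁹) / (0.720)³ = 86.85 N/C.
√(1 + 3cos²23°) = √(1 + 3·0.8473) = √3.5420 ≈ 1.8820.
E ≈ 86.85 × 1.882 = 163.5 N/C.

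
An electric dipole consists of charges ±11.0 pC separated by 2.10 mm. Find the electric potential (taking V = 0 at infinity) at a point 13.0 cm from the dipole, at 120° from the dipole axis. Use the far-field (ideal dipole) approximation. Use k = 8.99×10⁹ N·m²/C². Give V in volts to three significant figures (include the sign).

Dipole moment p = qd = (1.10×10⁻¹¹ C)(0.00210 m) = 2.31×10⁻¹⁴ C·m.
The dipole potential is V = kp cosθ / r².
V = (8.99×10⁹)(2.31×10⁻¹⁴)·cos120° / (0.130)² = -0.006144 V.

V ≈ -0.00614 V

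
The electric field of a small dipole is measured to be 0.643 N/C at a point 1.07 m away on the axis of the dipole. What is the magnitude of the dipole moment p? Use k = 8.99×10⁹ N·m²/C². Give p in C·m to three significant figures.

p ≈ 4.38×10⁻¹¹ C·m

On axis E = 2kp/r³, so p = Er³/(2k).
p = (0.643)·(1.07)³ / (2·8.99×10⁹) = 4.381×10⁻¹¹ C·m.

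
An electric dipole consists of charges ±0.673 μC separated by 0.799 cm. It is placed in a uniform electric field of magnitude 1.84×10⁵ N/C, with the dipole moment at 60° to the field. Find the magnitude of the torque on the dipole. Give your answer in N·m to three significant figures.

Dipole moment p = qd = (6.73×10⁻⁷ C)(0.00799 m) = 5.377×10⁻⁹ C·m.
Torque on an electric dipole: τ = pE sinθ.
τ = (5.377×10⁻⁹)(1.84×10⁵)·sin60° = 8.568×10⁻⁴ N·m.

τ ≈ 8.57×10⁻⁴ N·m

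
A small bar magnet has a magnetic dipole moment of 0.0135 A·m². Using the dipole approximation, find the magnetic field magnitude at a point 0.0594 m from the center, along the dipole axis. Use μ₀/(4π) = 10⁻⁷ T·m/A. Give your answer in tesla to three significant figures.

On axis B = (μ₀/4π)·2m/r³.
B = 2·(10⁻⁷)·(0.0135) / (0.0594)³ = 1.288×10⁻⁵ T.

B ≈ 1.29×10⁻⁵ T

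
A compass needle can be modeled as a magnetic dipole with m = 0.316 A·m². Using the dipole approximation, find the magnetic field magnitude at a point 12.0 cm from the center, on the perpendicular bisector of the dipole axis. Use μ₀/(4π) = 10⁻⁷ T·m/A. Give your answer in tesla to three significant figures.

In the equatorial plane B = (μ₀/4π)·m/r³ (half the axial value).
B = (10⁻⁷)·(0.316) / (0.120)³ = 1.829×10⁻⁵ T.

B ≈ 1.83×10⁻⁵ T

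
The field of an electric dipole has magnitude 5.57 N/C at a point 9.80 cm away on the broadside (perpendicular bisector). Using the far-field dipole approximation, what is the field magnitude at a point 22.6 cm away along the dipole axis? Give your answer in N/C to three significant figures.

Dipole fields scale as 1/r³ in the far field.
The axial field is twice the equatorial field at the same r, so the geometry factor is 2/1.
E₂ = E₁ · (2/1) · (r₁/r₂)³ = 5.57 · 2 · (9.80/22.6)³.
(r₁/r₂)³ = (0.4336)³ = 0.08154.
E₂ ≈ 0.9083 N/C.

E ≈ 0.908 N/C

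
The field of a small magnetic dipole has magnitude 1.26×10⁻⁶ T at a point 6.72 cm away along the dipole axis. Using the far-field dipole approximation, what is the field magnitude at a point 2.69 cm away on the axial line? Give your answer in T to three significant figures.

B ≈ 1.96×10⁻⁵ T

Dipole fields scale as 1/r³ in the far field; the geometry is the same at both points.
B₂ = B₁ · (r₁/r₂)³ = 1.26×10⁻⁶ · (6.72/2.69)³.
(r₁/r₂)³ = (2.498)³ = 15.59.
B₂ ≈ 1.964×10⁻⁵ T.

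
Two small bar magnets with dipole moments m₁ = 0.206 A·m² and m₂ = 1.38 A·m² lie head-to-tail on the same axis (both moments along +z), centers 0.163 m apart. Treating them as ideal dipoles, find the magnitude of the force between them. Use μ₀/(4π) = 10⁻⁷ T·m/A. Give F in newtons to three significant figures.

F ≈ 2.42×10⁻⁴ N

On-axis B of dipole 1: B = (μ₀/4π)·2m₁/r³. Force on dipole 2: F = m₂·dB/dr.
dB/dr = −(μ₀/4π)·6m₁/r⁴, so |F| = (μ₀/4π)·6m₁m₂/r⁴.
F = 6(10⁻⁷)(0.206)(1.38)/(0.163)⁴ = 2.416×10⁻⁴ N.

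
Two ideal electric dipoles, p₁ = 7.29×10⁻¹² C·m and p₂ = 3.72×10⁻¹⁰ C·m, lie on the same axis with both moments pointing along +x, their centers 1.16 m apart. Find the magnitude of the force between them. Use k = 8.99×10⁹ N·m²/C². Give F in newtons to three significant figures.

On-axis field of dipole 1 at distance r: E = 2kp₁/r³. Force on dipole 2 is F = p₂·dE/dr (gradient along axis).
dE/dr = −6kp₁/r⁴, so |F| = 6kp₁p₂/r⁴ (attractive for aligned moments).
F = 6(8.99×10⁹)(7.29×10⁻¹²)(3.72×10⁻¹⁰)/(1.16)⁴ = 8.079×10⁻¹¹ N.

F ≈ 8.08×10⁻¹¹ N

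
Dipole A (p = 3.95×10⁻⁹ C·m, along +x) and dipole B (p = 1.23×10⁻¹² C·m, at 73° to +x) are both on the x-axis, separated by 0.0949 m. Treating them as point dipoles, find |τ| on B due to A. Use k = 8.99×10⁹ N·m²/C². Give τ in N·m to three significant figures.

τ ≈ 9.77×10⁻⁸ N·m

The second dipole sits on the axis of the first, so the field there is axial: E₁ = 2kp₁/r³ along +x.
E₁ = 2(8.99×10⁹)(3.95×10⁻⁹)/(0.0949)³ = 8.310×10⁴ N/C.
Torque on the second dipole: τ = p₂ E₁ sinθ.
τ = (1.23×10⁻¹²)(8.310×10⁴)·sin73° = 9.774×10⁻⁸ N·m.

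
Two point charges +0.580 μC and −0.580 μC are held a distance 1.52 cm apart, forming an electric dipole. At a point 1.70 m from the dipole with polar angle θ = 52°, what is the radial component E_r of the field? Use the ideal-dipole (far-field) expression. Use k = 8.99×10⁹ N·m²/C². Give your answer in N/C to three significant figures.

E_r ≈ 19.9 N/C

Dipole moment p = qd = (5.80×10⁻⁷ C)(0.0152 m) = 8.816×10⁻⁹ C·m.
For a dipole, E_r = (2kp cosθ)/r³.
kp/r³ = (8.99×10⁹)(8.816×10⁻⁹)/(1.70)³ = 16.13 N/C.
E_r = 2·16.13·cos52° = 19.86 N/C.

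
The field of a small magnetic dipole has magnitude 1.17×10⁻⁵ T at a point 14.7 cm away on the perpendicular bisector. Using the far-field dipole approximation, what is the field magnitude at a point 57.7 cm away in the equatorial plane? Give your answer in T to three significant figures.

Dipole fields scale as 1/r³ in the far field; the geometry is the same at both points.
B₂ = B₁ · (r₁/r₂)³ = 1.17×10⁻⁵ · (14.7/57.7)³.
(r₁/r₂)³ = (0.2548)³ = 0.01654.
B₂ ≈ 1.935×10⁻⁷ T.

B ≈ 1.93×10⁻⁷ T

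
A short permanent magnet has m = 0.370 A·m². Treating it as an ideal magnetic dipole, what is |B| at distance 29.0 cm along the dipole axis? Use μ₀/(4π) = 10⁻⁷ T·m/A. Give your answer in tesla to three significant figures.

B ≈ 3.03×10⁻⁶ T

On axis B = (μ₀/4π)·2m/r³.
B = 2·(10⁻⁷)·(0.370) / (0.290)³ = 3.034×10⁻⁶ T.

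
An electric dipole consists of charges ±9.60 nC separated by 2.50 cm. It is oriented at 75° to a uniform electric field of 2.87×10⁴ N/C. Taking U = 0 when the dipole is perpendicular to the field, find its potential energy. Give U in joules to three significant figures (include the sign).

U ≈ -1.78×10⁻⁶ J

Dipole moment p = qd = (9.60×10⁻⁹ C)(0.0250 m) = 2.40×10⁻¹⁰ C·m.
U = −p·E = −pE cosθ.
U = −(2.40×10⁻¹⁰)(2.87×10⁴)·cos75° = -1.783×10⁻⁶ J.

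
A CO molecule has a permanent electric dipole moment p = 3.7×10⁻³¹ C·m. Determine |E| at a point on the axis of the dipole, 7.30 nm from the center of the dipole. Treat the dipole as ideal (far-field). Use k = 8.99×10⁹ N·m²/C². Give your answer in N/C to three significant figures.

E ≈ 1.71×10⁴ N/C

On the dipole axis E = 2kp/r³.
E = 2·(8.99×10⁹)(3.70×10⁻³¹) / (7.30×10⁻⁹)³ = 1.710×10⁴ N/C.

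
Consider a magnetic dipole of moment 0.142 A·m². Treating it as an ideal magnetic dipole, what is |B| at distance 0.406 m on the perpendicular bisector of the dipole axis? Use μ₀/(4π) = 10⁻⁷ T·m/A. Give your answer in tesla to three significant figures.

In the equatorial plane B = (μ₀/4π)·m/r³ (half the axial value).
B = (10⁻⁷)·(0.142) / (0.406)³ = 2.122×10⁻⁷ T.

B ≈ 2.12×10⁻⁷ T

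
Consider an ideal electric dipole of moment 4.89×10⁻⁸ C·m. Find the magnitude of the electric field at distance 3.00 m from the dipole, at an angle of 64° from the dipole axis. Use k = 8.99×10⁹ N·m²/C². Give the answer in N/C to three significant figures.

At angle θ the dipole field magnitude is E = (kp/r³)·√(1 + 3cos²θ).
kp/r³ = (8.99×10⁹)(4.89×10⁻⁸) / (3.00)³ = 16.28 N/C.
√(1 + 3cos²64°) = √(1 + 3·0.1922) = √1.5765 ≈ 1.2556.
E ≈ 16.28 × 1.256 = 20.44 N/C.

E ≈ 20.4 N/C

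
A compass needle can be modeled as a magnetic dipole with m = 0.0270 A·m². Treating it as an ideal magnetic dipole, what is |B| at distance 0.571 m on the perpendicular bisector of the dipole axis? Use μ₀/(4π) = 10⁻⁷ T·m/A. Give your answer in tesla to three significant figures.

In the equatorial plane B = (μ₀/4π)·m/r³ (half the axial value).
B = (10⁻⁷)·(0.0270) / (0.571)³ = 1.450×10⁻⁸ T.

B ≈ 1.45×10⁻⁸ T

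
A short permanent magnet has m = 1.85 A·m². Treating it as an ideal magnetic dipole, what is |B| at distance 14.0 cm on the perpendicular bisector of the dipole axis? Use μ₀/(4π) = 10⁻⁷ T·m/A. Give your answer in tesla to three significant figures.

In the equatorial plane B = (μ₀/4π)·m/r³ (half the axial value).
B = (10⁻⁷)·(1.85) / (0.140)³ = 6.742×10⁻⁵ T.

B ≈ 6.74×10⁻⁵ T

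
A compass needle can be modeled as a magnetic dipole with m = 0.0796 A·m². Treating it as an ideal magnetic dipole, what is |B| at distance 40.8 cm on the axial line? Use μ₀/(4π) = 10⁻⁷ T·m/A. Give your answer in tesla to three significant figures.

On axis B = (μ₀/4π)·2m/r³.
B = 2·(10⁻⁷)·(0.0796) / (0.408)³ = 2.344×10⁻⁷ T.

B ≈ 2.34×10⁻⁷ T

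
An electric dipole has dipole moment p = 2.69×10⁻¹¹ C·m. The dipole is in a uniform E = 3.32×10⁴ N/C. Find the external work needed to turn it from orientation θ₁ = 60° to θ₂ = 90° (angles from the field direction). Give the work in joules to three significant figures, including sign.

W ≈ 4.47×10⁻⁷ J

W_ext = ΔU = U(θ₂) − U(θ₁) = −pE cosθ₂ − (−pE cosθ₁) = pE(cosθ₁ − cosθ₂).
W = (2.69×10⁻¹¹)(3.32×10⁴)·(cos60° − cos90°) = (8.931×10⁻⁷)·(+0.5000) = 4.465×10⁻⁷ J.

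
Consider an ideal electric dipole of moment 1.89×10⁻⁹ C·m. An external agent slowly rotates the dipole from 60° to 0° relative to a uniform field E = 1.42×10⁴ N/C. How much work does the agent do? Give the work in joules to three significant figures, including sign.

W_ext = ΔU = U(θ₂) − U(θ₁) = −pE cosθ₂ − (−pE cosθ₁) = pE(cosθ₁ − cosθ₂).
W = (1.89×10⁻⁹)(1.42×10⁴)·(cos60° − cos0°) = (2.684×10⁻⁵)·(-0.5000) = -1.342×10⁻⁵ J.

W ≈ -1.34×10⁻⁵ J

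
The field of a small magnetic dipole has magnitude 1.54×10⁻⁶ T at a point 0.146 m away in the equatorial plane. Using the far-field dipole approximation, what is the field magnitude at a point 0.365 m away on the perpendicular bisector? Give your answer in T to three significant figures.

Dipole fields scale as 1/r³ in the far field; the geometry is the same at both points.
B₂ = B₁ · (r₁/r₂)³ = 1.54×10⁻⁶ · (0.146/0.365)³.
(r₁/r₂)³ = (0.4)³ = 0.064.
B₂ ≈ 9.856×10⁻⁸ T.

B ≈ 9.86×10⁻⁸ T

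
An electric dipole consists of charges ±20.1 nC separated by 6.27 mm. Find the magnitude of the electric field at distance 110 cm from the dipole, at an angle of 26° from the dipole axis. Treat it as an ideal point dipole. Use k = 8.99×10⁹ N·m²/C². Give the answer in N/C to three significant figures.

E ≈ 1.57 N/C

Dipole moment p = qd = (2.01×10⁻⁸ C)(0.00627 m) = 1.26×10⁻¹⁰ C·m.
At angle θ the dipole field magnitude is E = (kp/r³)·√(1 + 3cos²θ).
kp/r³ = (8.99×10⁹)(1.26×10⁻¹⁰) / (1.10)³ = 0.8510 N/C.
√(1 + 3cos²26°) = √(1 + 3·0.8078) = √3.4235 ≈ 1.8503.
E ≈ 0.8510 × 1.850 = 1.575 N/C.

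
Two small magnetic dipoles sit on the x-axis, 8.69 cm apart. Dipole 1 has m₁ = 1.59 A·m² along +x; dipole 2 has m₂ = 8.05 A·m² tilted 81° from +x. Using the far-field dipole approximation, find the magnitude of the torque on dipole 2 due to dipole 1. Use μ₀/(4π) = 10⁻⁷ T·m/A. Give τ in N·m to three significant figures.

τ ≈ 0.00385 N·m

Dipole B is on the axis of dipole A, so B₁ there is axial: B₁ = (μ₀/4π)·2m₁/r³ along +x.
B₁ = 2(10⁻⁷)(1.59)/(0.0869)³ = 4.846×10⁻⁴ T.
τ = m₂ B₁ sinθ.
τ = (8.05)(4.846×10⁻⁴)·sin81° = 0.003853 N·m.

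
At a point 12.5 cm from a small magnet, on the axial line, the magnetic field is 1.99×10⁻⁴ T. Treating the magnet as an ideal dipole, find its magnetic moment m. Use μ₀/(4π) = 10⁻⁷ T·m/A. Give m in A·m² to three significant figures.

On axis B = (μ₀/4π)·2m/r³, so m = Br³·4π/(μ₀·2).
m = (1.99×10⁻⁴)·(0.125)³ / (2·10⁻⁷) = 1.943 A·m².

m ≈ 1.94 A·m²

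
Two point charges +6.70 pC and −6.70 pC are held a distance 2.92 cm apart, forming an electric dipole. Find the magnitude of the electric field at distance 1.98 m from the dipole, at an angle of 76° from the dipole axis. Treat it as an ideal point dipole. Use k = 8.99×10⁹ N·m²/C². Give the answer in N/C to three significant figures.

Dipole moment p = qd = (6.70×10⁻¹² C)(0.0292 m) = 1.956×10⁻¹³ C·m.
At angle θ the dipole field magnitude is E = (kp/r³)·√(1 + 3cos²θ).
kp/r³ = (8.99×10⁹)(1.956×10⁻¹³) / (1.98)³ = 2.265×10⁻⁴ N/C.
√(1 + 3cos²76°) = √(1 + 3·0.0585) = √1.1756 ≈ 1.0842.
E ≈ 2.265×10⁻⁴ × 1.084 = 2.456×10⁻⁴ N/C.

E ≈ 2.46×10⁻⁴ N/C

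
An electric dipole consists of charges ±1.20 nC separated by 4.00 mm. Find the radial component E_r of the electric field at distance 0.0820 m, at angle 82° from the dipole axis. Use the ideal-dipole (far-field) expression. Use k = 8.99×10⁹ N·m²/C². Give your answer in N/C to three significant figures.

E_r ≈ 21.8 N/C

Dipole moment p = qd = (1.20×10⁻⁹ C)(0.00400 m) = 4.80×10⁻¹² C·m.
For a dipole, E_r = (2kp cosθ)/r³.
kp/r³ = (8.99×10⁹)(4.80×10⁻¹²)/(0.0820)³ = 78.26 N/C.
E_r = 2·78.26·cos82° = 21.78 N/C.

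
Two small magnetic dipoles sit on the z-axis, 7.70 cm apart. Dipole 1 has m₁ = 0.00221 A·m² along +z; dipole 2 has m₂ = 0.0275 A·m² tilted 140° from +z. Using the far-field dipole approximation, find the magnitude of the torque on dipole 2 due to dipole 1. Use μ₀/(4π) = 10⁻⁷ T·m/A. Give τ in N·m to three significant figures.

τ ≈ 1.71×10⁻⁸ N·m

Dipole B is on the axis of dipole A, so B₁ there is axial: B₁ = (μ₀/4π)·2m₁/r³ along +z.
B₁ = 2(10⁻⁷)(0.00221)/(0.0770)³ = 9.682×10⁻⁷ T.
τ = m₂ B₁ sinθ.
τ = (0.0275)(9.682×10⁻⁷)·sin140° = 1.711×10⁻⁸ N·m.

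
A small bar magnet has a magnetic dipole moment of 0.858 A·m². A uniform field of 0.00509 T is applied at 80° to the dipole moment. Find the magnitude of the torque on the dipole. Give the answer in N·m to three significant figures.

τ ≈ 0.00430 N·m

Torque on a magnetic dipole: τ = mB sinθ.
τ = (0.858)(0.00509)·sin80° = 0.004301 N·m.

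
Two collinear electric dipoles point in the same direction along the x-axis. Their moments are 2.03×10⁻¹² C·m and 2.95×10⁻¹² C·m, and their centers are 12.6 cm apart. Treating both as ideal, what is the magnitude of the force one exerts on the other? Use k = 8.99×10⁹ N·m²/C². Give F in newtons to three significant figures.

F ≈ 1.28×10⁻⁹ N

On-axis field of dipole 1 at distance r: E = 2kp₁/r³. Force on dipole 2 is F = p₂·dE/dr (gradient along axis).
dE/dr = −6kp₁/r⁴, so |F| = 6kp₁p₂/r⁴ (attractive for aligned moments).
F = 6(8.99×10⁹)(2.03×10⁻¹²)(2.95×10⁻¹²)/(0.126)⁴ = 1.282×10⁻⁹ N.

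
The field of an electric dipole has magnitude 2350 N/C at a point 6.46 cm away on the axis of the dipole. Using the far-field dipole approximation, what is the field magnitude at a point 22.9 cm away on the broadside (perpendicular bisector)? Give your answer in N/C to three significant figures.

E ≈ 26.4 N/C

Dipole fields scale as 1/r³ in the far field.
The axial field is twice the equatorial field at the same r, so the geometry factor is 1/2.
E₂ = E₁ · (1/2) · (r₁/r₂)³ = 2350 · 0.5 · (6.46/22.9)³.
(r₁/r₂)³ = (0.2821)³ = 0.02245.
E₂ ≈ 26.38 N/C.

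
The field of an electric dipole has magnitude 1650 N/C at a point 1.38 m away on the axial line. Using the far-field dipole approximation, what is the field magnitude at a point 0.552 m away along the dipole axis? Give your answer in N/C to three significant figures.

Dipole fields scale as 1/r³ in the far field; the geometry is the same at both points.
E₂ = E₁ · (r₁/r₂)³ = 1650 · (1.38/0.552)³.
(r₁/r₂)³ = (2.5)³ = 15.62.
E₂ ≈ 2.578×10⁴ N/C.

E ≈ 2.58×10⁴ N/C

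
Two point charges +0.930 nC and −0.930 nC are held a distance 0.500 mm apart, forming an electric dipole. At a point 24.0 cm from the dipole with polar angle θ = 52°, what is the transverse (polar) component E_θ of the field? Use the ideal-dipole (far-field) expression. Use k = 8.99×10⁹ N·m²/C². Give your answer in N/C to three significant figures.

Dipole moment p = qd = (9.30×10⁻¹⁰ C)(5.00×10⁻⁴ m) = 4.65×10⁻¹³ C·m.
For a dipole, E_θ = (kp sinθ)/r³.
kp/r³ = (8.99×10⁹)(4.65×10⁻¹³)/(0.240)³ = 0.3024 N/C.
E_θ = 0.3024·sin52° = 0.2383 N/C.

E_θ ≈ 0.238 N/C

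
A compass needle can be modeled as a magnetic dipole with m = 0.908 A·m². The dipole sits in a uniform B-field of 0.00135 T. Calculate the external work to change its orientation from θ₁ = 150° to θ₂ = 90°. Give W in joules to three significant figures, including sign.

W ≈ -0.00106 J

W_ext = ΔU = −mB cosθ₂ + mB cosθ₁ = mB(cosθ₁ − cosθ₂).
W = (0.908)(0.00135)·(cos150° − cos90°) = (0.001226)·(-0.8660) = -0.001062 J.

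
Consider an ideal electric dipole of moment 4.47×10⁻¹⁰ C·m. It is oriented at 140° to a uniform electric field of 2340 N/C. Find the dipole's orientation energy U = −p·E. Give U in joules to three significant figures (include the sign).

U ≈ 8.01×10⁻⁷ J

U = −p·E = −pE cosθ.
U = −(4.47×10⁻¹⁰)(2340)·cos140° = 8.013×10⁻⁷ J.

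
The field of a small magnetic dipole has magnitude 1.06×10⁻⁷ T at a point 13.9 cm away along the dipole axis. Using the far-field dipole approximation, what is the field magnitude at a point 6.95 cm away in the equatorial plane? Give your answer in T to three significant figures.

Dipole fields scale as 1/r³ in the far field.
The axial field is twice the equatorial field at the same r, so the geometry factor is 1/2.
B₂ = B₁ · (1/2) · (r₁/r₂)³ = 1.06×10⁻⁷ · 0.5 · (13.9/6.95)³.
(r₁/r₂)³ = (2)³ = 8.
B₂ ≈ 4.240×10⁻⁷ T.

B ≈ 4.24×10⁻⁷ T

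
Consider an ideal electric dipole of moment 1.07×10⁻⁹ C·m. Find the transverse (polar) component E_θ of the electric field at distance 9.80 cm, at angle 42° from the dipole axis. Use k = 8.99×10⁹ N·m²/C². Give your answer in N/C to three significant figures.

E_θ ≈ 6840 N/C

For a dipole, E_θ = (kp sinθ)/r³.
kp/r³ = (8.99×10⁹)(1.07×10⁻⁹)/(0.0980)³ = 1.022×10⁴ N/C.
E_θ = 1.022×10⁴·sin42° = 6839 N/C.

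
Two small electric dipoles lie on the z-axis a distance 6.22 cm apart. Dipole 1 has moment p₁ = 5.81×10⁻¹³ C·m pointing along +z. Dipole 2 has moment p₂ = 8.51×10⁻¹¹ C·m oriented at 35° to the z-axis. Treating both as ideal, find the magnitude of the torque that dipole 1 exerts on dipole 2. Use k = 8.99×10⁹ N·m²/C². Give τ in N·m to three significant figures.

τ ≈ 2.12×10⁻⁹ N·m

The second dipole sits on the axis of the first, so the field there is axial: E₁ = 2kp₁/r³ along +z.
E₁ = 2(8.99×10⁹)(5.81×10⁻¹³)/(0.0622)³ = 43.41 N/C.
Torque on the second dipole: τ = p₂ E₁ sinθ.
τ = (8.51×10⁻¹¹)(43.41)·sin35° = 2.119×10⁻⁹ N·m.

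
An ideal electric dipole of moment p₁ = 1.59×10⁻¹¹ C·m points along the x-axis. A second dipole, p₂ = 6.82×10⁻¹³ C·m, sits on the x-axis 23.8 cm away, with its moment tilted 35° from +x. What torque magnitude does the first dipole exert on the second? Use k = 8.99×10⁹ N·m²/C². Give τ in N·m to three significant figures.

The second dipole sits on the axis of the first, so the field there is axial: E₁ = 2kp₁/r³ along +x.
E₁ = 2(8.99×10⁹)(1.59×10⁻¹¹)/(0.238)³ = 21.21 N/C.
Torque on the second dipole: τ = p₂ E₁ sinθ.
τ = (6.82×10⁻¹³)(21.21)·sin35° = 8.295×10⁻¹² N·m.

τ ≈ 8.30×10⁻¹² N·m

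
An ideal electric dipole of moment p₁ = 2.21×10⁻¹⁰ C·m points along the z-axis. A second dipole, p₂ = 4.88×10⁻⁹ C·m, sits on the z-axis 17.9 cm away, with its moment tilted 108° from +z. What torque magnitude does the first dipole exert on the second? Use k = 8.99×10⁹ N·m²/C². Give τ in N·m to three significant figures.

τ ≈ 3.22×10⁻⁶ N·m

The second dipole sits on the axis of the first, so the field there is axial: E₁ = 2kp₁/r³ along +z.
E₁ = 2(8.99×10⁹)(2.21×10⁻¹⁰)/(0.179)³ = 692.8 N/C.
Torque on the second dipole: τ = p₂ E₁ sinθ.
τ = (4.88×10⁻⁹)(692.8)·sin108° = 3.216×10⁻⁶ N·m.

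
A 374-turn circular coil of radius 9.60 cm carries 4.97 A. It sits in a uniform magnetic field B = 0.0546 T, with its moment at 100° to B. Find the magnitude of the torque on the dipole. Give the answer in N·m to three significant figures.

m = NIA = NIπa² = 374·(4.97)·π·(0.0960)² = 53.82 A·m².
Torque on a magnetic dipole: τ = mB sinθ.
τ = (53.82)(0.0546)·sin100° = 2.894 N·m.

τ ≈ 2.89 N·m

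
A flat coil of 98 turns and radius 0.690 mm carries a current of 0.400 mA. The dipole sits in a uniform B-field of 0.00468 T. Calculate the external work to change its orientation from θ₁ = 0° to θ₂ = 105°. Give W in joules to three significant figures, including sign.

m = NIA = NIπa² = 98·(4.00×10⁻⁴)·π·(6.90×10⁻⁴)² = 5.863×10⁻⁸ A·m².
W_ext = ΔU = −mB cosθ₂ + mB cosθ₁ = mB(cosθ₁ − cosθ₂).
W = (5.863×10⁻⁸)(0.00468)·(cos0° − cos105°) = (2.744×10⁻¹⁰)·(+1.2588) = 3.454×10⁻¹⁰ J.

W ≈ 3.45×10⁻¹⁰ J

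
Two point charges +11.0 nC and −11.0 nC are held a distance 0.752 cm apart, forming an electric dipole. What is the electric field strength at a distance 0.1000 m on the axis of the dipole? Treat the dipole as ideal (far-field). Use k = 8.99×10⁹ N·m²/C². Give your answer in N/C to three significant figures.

E ≈ 1490 N/C

Dipole moment p = qd = (1.10×10⁻⁸ C)(0.00752 m) = 8.272×10⁻¹¹ C·m.
On the dipole axis E = 2kp/r³.
E = 2·(8.99×10⁹)(8.272×10⁻¹¹) / (0.100)³ = 1487 N/C.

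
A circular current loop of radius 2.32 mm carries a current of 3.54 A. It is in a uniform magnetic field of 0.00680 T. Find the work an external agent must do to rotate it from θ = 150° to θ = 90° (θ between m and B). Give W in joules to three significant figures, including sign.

Magnetic moment m = IA = Iπa² = (3.54)·π·(0.00232)² = 5.986×10⁻⁵ A·m².
W_ext = ΔU = −mB cosθ₂ + mB cosθ₁ = mB(cosθ₁ − cosθ₂).
W = (5.986×10⁻⁵)(0.00680)·(cos150° − cos90°) = (4.070×10⁻⁷)·(-0.8660) = -3.525×10⁻⁷ J.

W ≈ -3.53×10⁻⁷ J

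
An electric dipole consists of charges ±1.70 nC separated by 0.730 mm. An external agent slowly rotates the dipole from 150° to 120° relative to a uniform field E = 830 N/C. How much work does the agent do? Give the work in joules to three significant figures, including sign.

Dipole moment p = qd = (1.70×10⁻⁹ C)(7.30×10⁻⁴ m) = 1.241×10⁻¹² C·m.
W_ext = ΔU = U(θ₂) − U(θ₁) = −pE cosθ₂ − (−pE cosθ₁) = pE(cosθ₁ − cosθ₂).
W = (1.241×10⁻¹²)(830)·(cos150° − cos120°) = (1.030×10⁻⁹)·(-0.3660) = -3.770×10⁻¹⁰ J.

W ≈ -3.77×10⁻¹⁰ J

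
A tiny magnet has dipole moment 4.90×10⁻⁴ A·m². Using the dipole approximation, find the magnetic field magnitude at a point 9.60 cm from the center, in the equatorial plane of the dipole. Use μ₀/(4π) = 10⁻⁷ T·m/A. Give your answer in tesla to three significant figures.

B ≈ 5.54×10⁻⁸ T

In the equatorial plane B = (μ₀/4π)·m/r³ (half the axial value).
B = (10⁻⁷)·(4.90×10⁻⁴) / (0.0960)³ = 5.538×10⁻⁸ T.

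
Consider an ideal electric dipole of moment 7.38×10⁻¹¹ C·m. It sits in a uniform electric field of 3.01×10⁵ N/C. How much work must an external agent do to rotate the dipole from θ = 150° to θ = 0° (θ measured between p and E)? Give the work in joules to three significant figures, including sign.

W ≈ -4.15×10⁻⁵ J

W_ext = ΔU = U(θ₂) − U(θ₁) = −pE cosθ₂ − (−pE cosθ₁) = pE(cosθ₁ − cosθ₂).
W = (7.38×10⁻¹¹)(3.01×10⁵)·(cos150° − cos0°) = (2.221×10⁻⁵)·(-1.8660) = -4.145×10⁻⁵ J.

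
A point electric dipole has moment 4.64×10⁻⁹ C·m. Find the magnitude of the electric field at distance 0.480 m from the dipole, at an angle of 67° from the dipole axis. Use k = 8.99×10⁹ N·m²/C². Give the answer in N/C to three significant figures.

E ≈ 455 N/C

At angle θ the dipole field magnitude is E = (kp/r³)·√(1 + 3cos²θ).
kp/r³ = (8.99×10⁹)(4.64×10⁻⁹) / (0.480)³ = 377.2 N/C.
√(1 + 3cos²67°) = √(1 + 3·0.1527) = √1.4580 ≈ 1.2075.
E ≈ 377.2 × 1.207 = 455.4 N/C.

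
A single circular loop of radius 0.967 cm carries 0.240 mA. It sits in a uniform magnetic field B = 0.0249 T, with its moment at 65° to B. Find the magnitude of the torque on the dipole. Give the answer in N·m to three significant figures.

τ ≈ 1.59×10⁻⁹ N·m

Magnetic moment m = IA = Iπa² = (2.40×10⁻⁴)·π·(0.00967)² = 7.05×10⁻⁸ A·m².
Torque on a magnetic dipole: τ = mB sinθ.
τ = (7.05×10⁻⁸)(0.0249)·sin65° = 1.591×10⁻⁹ N·m.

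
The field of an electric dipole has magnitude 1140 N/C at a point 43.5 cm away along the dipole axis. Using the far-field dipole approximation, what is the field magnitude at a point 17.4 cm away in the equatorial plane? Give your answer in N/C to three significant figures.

E ≈ 8910 N/C

Dipole fields scale as 1/r³ in the far field.
The axial field is twice the equatorial field at the same r, so the geometry factor is 1/2.
E₂ = E₁ · (1/2) · (r₁/r₂)³ = 1140 · 0.5 · (43.5/17.4)³.
(r₁/r₂)³ = (2.5)³ = 15.62.
E₂ ≈ 8906 N/C.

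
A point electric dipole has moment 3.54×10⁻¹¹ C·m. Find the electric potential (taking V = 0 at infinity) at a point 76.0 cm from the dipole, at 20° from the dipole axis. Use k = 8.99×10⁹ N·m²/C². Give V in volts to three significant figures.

V ≈ 0.518 V

The dipole potential is V = kp cosθ / r².
V = (8.99×10⁹)(3.54×10⁻¹¹)·cos20° / (0.760)² = 0.5178 V.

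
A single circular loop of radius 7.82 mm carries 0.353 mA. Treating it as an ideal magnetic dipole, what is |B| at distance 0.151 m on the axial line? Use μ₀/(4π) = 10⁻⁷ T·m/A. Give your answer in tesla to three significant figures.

Magnetic moment m = IA = Iπa² = (3.53×10⁻⁴)·π·(0.00782)² = 6.782×10⁻⁸ A·m².
On axis B = (μ₀/4π)·2m/r³.
B = 2·(10⁻⁷)·(6.782×10⁻⁸) / (0.151)³ = 3.940×10⁻¹² T.

B ≈ 3.94×10⁻¹² T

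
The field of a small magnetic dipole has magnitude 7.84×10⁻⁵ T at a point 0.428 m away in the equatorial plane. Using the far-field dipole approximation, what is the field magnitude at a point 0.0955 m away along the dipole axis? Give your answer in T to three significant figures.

Dipole fields scale as 1/r³ in the far field.
The axial field is twice the equatorial field at the same r, so the geometry factor is 2/1.
B₂ = B₁ · (2/1) · (r₁/r₂)³ = 7.84×10⁻⁵ · 2 · (0.428/0.0955)³.
(r₁/r₂)³ = (4.482)³ = 90.02.
B₂ ≈ 0.01411 T.

B ≈ 0.0141 T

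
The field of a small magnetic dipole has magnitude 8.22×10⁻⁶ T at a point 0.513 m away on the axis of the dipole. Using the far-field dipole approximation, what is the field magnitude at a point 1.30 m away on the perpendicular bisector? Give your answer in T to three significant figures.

Dipole fields scale as 1/r³ in the far field.
The axial field is twice the equatorial field at the same r, so the geometry factor is 1/2.
B₂ = B₁ · (1/2) · (r₁/r₂)³ = 8.22×10⁻⁶ · 0.5 · (0.513/1.30)³.
(r₁/r₂)³ = (0.3946)³ = 0.06145.
B₂ ≈ 2.526×10⁻⁷ T.

B ≈ 2.53×10⁻⁷ T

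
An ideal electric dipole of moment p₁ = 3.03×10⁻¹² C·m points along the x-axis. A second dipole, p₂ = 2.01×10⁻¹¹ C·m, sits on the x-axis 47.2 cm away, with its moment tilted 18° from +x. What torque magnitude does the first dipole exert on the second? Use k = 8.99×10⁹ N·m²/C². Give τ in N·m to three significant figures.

The second dipole sits on the axis of the first, so the field there is axial: E₁ = 2kp₁/r³ along +x.
E₁ = 2(8.99×10⁹)(3.03×10⁻¹²)/(0.472)³ = 0.5181 N/C.
Torque on the second dipole: τ = p₂ E₁ sinθ.
τ = (2.01×10⁻¹¹)(0.5181)·sin18° = 3.218×10⁻¹² N·m.

τ ≈ 3.22×10⁻¹² N·m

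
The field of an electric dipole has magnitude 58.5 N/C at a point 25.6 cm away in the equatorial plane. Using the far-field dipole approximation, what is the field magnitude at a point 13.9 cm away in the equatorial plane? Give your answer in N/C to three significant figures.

E ≈ 365 N/C

Dipole fields scale as 1/r³ in the far field; the geometry is the same at both points.
E₂ = E₁ · (r₁/r₂)³ = 58.5 · (25.6/13.9)³.
(r₁/r₂)³ = (1.842)³ = 6.247.
E₂ ≈ 365.5 N/C.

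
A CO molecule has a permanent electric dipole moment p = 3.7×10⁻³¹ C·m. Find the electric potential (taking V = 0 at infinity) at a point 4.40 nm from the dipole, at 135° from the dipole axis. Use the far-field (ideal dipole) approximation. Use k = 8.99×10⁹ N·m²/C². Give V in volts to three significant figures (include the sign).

The dipole potential is V = kp cosθ / r².
V = (8.99×10⁹)(3.70×10⁻³¹)·cos135° / (4.40×10⁻⁹)² = -1.215×10⁻⁴ V.

V ≈ -1.21×10⁻⁴ V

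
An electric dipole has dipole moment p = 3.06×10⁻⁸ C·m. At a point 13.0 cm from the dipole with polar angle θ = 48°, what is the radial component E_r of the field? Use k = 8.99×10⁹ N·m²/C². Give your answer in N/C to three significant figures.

E_r ≈ 1.68×10⁵ N/C

For a dipole, E_r = (2kp cosθ)/r³.
kp/r³ = (8.99×10⁹)(3.06×10⁻⁸)/(0.130)³ = 1.252×10⁵ N/C.
E_r = 2·1.252×10⁵·cos48° = 1.676×10⁵ N/C.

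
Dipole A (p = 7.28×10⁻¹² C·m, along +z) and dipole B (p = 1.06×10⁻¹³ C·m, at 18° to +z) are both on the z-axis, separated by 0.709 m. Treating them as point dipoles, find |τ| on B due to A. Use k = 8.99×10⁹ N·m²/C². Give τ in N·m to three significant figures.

The second dipole sits on the axis of the first, so the field there is axial: E₁ = 2kp₁/r³ along +z.
E₁ = 2(8.99×10⁹)(7.28×10⁻¹²)/(0.709)³ = 0.3673 N/C.
Torque on the second dipole: τ = p₂ E₁ sinθ.
τ = (1.06×10⁻¹³)(0.3673)·sin18° = 1.203×10⁻¹⁴ N·m.

τ ≈ 1.20×10⁻¹⁴ N·m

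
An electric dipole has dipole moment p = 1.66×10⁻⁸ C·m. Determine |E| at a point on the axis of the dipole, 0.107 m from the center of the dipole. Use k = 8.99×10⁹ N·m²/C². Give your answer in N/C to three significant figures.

E ≈ 2.44×10⁵ N/C

On the dipole axis E = 2kp/r³.
E = 2·(8.99×10⁹)(1.66×10⁻⁸) / (0.107)³ = 2.436×10⁵ N/C.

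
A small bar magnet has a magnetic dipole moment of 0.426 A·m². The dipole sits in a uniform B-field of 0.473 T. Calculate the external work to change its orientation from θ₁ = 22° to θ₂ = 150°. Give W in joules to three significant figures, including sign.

W_ext = ΔU = −mB cosθ₂ + mB cosθ₁ = mB(cosθ₁ − cosθ₂).
W = (0.426)(0.473)·(cos22° − cos150°) = (0.2015)·(+1.7932) = 0.3613 J.

W ≈ 0.361 J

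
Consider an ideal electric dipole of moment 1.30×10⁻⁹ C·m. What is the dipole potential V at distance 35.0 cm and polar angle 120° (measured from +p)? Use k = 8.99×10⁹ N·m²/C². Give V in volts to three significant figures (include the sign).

The dipole potential is V = kp cosθ / r².
V = (8.99×10⁹)(1.30×10⁻⁹)·cos120° / (0.350)² = -47.70 V.

V ≈ -47.7 V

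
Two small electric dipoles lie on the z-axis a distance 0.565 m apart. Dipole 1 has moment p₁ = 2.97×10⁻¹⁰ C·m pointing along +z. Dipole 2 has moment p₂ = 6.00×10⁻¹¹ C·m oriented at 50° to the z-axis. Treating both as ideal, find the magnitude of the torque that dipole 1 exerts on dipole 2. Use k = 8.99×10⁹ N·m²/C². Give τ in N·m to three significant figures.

The second dipole sits on the axis of the first, so the field there is axial: E₁ = 2kp₁/r³ along +z.
E₁ = 2(8.99×10⁹)(2.97×10⁻¹⁰)/(0.565)³ = 29.61 N/C.
Torque on the second dipole: τ = p₂ E₁ sinθ.
τ = (6.00×10⁻¹¹)(29.61)·sin50° = 1.361×10⁻⁹ N·m.

τ ≈ 1.36×10⁻⁹ N·m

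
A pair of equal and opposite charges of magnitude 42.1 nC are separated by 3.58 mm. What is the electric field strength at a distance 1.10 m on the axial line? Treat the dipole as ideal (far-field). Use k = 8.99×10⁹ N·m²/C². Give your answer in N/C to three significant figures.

Dipole moment p = qd = (4.21×10⁻⁸ C)(0.00358 m) = 1.507×10⁻¹⁰ C·m.
On the dipole axis E = 2kp/r³.
E = 2·(8.99×10⁹)(1.507×10⁻¹⁰) / (1.10)³ = 2.036 N/C.

E ≈ 2.04 N/C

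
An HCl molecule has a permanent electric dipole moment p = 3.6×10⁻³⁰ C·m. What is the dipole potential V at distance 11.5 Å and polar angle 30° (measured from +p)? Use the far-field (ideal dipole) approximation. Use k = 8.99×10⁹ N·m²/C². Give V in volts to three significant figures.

The dipole potential is V = kp cosθ / r².
V = (8.99×10⁹)(3.60×10⁻³⁰)·cos30° / (1.15×10⁻⁹)² = 0.02119 V.

V ≈ 0.0212 V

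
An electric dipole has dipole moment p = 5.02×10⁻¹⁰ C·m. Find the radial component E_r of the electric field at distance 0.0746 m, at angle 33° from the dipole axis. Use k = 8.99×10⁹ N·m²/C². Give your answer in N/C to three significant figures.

E_r ≈ 1.82×10⁴ N/C

For a dipole, E_r = (2kp cosθ)/r³.
kp/r³ = (8.99×10⁹)(5.02×10⁻¹⁰)/(0.0746)³ = 1.087×10⁴ N/C.
E_r = 2·1.087×10⁴·cos33° = 1.823×10⁴ N/C.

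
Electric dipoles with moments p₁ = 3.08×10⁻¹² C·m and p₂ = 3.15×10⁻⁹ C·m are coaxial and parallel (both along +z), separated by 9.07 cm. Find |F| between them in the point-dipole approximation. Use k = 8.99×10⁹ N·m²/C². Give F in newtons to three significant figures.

F ≈ 7.73×10⁻⁶ N

On-axis field of dipole 1 at distance r: E = 2kp₁/r³. Force on dipole 2 is F = p₂·dE/dr (gradient along axis).
dE/dr = −6kp₁/r⁴, so |F| = 6kp₁p₂/r⁴ (attractive for aligned moments).
F = 6(8.99×10⁹)(3.08×10⁻¹²)(3.15×10⁻⁹)/(0.0907)⁴ = 7.733×10⁻⁶ N.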